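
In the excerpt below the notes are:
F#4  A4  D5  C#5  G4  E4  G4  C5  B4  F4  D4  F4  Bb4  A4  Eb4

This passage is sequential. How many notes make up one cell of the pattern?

5

There are 15 notes; a 5-note unit gives 3 cells:
F#4 A4 D5 C#5 G4 | E4 G4 C5 B4 F4 | D4 F4 Bb4 A4 Eb4
That's a consistent down a 2nd shift per cell, and no other grouping gives one.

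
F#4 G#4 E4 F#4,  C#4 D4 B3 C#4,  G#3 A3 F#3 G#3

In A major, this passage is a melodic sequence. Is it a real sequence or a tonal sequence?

Every note is diatonic to A major.
Cell 1 has +2 semitones from note 1 to 2, but cell 2 has +1 — the interval quality changes while the contour stays the same, which is the hallmark of a tonal sequence.

tonal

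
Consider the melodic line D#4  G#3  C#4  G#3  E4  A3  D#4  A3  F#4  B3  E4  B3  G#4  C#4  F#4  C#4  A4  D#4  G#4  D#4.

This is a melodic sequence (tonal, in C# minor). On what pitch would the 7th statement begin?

C#5

Taking 4-note groups, the heads are D#4, E4, F#4, G#4, A4: the pattern moves up a 2nd.
Continuing: B4 → C#5. Statement 7 starts on C#5.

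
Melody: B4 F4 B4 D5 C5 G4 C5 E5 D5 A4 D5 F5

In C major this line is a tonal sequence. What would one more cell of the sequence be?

E5 B4 E5 G5

Unit = 4 notes; the statements start on B4, C5, D5, moving up a 2nd each time.
From E5 the diatonic shape gives E5 B4 E5 G5.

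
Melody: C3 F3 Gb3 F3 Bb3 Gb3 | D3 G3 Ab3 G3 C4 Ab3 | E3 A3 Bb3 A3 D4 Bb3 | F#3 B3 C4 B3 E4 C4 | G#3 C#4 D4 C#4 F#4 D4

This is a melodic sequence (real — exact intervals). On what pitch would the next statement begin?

A#3

With a 6-note motive the entries are C3, D3, E3, F#3, G#3, each up a 2nd from the previous.
One more step up a 2nd gives A#3.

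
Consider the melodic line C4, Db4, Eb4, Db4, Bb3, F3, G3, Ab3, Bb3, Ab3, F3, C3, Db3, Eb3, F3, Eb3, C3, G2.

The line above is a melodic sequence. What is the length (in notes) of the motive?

18 notes total. Splitting into 3 groups of 6:
C4 Db4 Eb4 Db4 Bb3 F3 | G3 Ab3 Bb3 Ab3 F3 C3 | Db3 Eb3 F3 Eb3 C3 G2
Every group is a transposition down a 4th of the one before; no shorter unit works.

6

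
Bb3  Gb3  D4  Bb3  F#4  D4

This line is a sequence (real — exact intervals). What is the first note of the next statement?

A#4

Taking 2-note groups, the heads are Bb3, D4, F#4: the pattern moves up a 3rd.
One more step up a 3rd gives A#4.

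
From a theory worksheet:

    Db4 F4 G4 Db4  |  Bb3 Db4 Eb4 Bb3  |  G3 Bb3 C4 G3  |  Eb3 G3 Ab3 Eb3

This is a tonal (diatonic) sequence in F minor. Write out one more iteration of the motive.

C3 Eb3 F3 C3

The 4-note cells begin on Db4, Bb3, G3, Eb3 — each down a 3rd from the last.
So cell 5 is C3 Eb3 F3 C3.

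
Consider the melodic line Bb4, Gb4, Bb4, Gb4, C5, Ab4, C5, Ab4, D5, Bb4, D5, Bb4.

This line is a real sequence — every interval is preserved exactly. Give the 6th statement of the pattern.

G#5 E5 G#5 E5

With a 4-note motive the entries are Bb4, C5, D5, each up a 2nd from the previous.
Continuing the starts: E5 → F#5 → G#5.
So cell 6 is G#5 E5 G#5 E5.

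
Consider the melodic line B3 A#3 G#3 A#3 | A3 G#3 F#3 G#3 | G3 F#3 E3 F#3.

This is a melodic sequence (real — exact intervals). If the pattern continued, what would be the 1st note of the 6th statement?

Db3

Grouping in 4s, the 1st note of each cell is B3, A3, G3.
Extending down a 2nd: F3 → Eb3 → Db3.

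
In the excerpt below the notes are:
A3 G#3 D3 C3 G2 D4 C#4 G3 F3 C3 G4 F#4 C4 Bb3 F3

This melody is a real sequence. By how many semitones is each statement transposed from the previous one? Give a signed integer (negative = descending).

Taking 5-note groups, the heads are A3, D4, G4: the pattern moves up a 4th.
A3 to D4 spans +5 semitones.

5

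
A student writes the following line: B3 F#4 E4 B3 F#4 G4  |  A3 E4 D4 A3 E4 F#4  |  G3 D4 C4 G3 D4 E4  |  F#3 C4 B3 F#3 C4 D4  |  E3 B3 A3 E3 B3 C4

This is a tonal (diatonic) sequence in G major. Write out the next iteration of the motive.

Taking 6-note groups, the heads are B3, A3, G3, F#3, E3: the pattern moves down a 2nd.
Statement 6 starts on D3 and keeps the same diatonic contour: D3 A3 G3 D3 A3 B3.

D3 A3 G3 D3 A3 B3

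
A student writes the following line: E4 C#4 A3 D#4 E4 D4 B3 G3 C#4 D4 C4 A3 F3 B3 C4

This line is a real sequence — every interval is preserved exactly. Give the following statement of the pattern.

Bb3 G3 Eb3 A3 Bb3

Taking 5-note groups, the heads are E4, D4, C4: the pattern moves down a 2nd.
Statement 4 starts on Bb3 and keeps the same exact contour: Bb3 G3 Eb3 A3 Bb3.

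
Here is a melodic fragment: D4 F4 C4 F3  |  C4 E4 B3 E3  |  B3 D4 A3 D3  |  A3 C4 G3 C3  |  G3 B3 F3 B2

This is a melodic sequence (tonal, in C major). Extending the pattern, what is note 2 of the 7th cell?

G3

Grouping in 4s, the 2nd note of each cell is F4, E4, D4, C4, B3.
Each moves down a 2nd. Continuing: A3 → G3.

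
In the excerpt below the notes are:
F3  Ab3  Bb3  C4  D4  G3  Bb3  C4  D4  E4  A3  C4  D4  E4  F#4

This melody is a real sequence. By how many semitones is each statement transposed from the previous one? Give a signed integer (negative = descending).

With a 5-note motive the entries are F3, G3, A3, each up a 2nd from the previous.
F3→G3 is 55 − 53 = 2 semitones.

2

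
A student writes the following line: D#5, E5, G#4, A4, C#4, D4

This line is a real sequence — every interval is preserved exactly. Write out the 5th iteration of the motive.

Taking 2-note groups, the heads are D#5, G#4, C#4: the pattern moves down a 5th.
Extending down a 5th: F#3 → B2.
So cell 5 is B2 C3.

B2 C3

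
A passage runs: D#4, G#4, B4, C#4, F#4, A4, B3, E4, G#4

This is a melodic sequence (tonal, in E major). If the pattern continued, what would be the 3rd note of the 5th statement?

The unit is 3 notes. Position-3 pitches of the 3 shown cells: B4, A4, G#4.
Carrying that down a 2nd forward: F#4 → E4.

E4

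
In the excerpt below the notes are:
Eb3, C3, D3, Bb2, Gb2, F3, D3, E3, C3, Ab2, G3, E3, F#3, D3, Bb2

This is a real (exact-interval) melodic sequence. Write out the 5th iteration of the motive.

Unit = 5 notes; the statements start on Eb3, F3, G3, moving up a 2nd each time.
Carrying on: A3 → B3.
From B3 the exact shape gives B3 G#3 A#3 F#3 D3.

B3 G#3 A#3 F#3 D3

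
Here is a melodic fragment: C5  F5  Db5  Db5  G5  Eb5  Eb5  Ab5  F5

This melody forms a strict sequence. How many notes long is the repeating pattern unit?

3

9 notes total. Splitting into 3 groups of 3:
C5 F5 Db5 | Db5 G5 Eb5 | Eb5 Ab5 F5
Each cell is the previous one up a 2nd — so the unit is 3 notes.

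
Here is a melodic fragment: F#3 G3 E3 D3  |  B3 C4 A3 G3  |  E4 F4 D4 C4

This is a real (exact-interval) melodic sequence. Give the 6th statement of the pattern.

G5 Ab5 F5 Eb5

The 4-note cells begin on F#3, B3, E4 — each up a 4th from the last.
Extending up a 4th: A4 → D5 → G5.
From G5 the exact shape gives G5 Ab5 F5 Eb5.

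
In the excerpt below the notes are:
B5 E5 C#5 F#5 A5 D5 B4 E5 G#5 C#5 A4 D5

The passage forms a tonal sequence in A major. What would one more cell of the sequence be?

F#5 B4 G#4 C#5

The 4-note cells begin on B5, A5, G#5 — each down a 2nd from the last.
So cell 4 is F#5 B4 G#4 C#5.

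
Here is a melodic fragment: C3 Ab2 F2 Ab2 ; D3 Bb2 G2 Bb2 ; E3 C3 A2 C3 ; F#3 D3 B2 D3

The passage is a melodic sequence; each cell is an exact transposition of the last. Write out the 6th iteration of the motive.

With a 4-note motive the entries are C3, D3, E3, F#3, each up a 2nd from the previous.
Carrying on: G#3 → A#3.
From A#3 the exact shape gives A#3 F#3 D#3 F#3.

A#3 F#3 D#3 F#3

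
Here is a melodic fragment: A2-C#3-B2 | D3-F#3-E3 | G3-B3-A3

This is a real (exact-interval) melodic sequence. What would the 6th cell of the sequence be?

Bb4 D5 C5

Taking 3-note groups, the heads are A2, D3, G3: the pattern moves up a 4th.
Carrying on: C4 → F4 → Bb4.
Statement 6 starts on Bb4 and keeps the same exact contour: Bb4 D5 C5.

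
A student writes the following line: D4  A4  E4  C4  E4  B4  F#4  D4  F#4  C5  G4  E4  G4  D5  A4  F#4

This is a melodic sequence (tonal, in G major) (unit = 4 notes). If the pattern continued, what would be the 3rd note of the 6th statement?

C5

Grouping in 4s, the 3rd note of each cell is E4, F#4, G4, A4.
Extending up a 2nd: B4 → C5.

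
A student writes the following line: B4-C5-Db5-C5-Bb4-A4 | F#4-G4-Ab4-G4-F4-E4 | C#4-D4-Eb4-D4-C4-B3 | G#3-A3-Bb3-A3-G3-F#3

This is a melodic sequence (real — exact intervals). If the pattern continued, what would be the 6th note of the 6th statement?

The unit is 6 notes. Position-6 pitches of the 4 shown cells: A4, E4, B3, F#3.
Extending down a 4th: C#3 → G#2.

G#2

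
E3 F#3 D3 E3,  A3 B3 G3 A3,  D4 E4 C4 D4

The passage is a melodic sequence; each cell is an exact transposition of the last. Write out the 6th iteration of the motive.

F5 G5 Eb5 F5

Unit = 4 notes; the statements start on E3, A3, D4, moving up a 4th each time.
Extending up a 4th: G4 → C5 → F5.
Statement 6 starts on F5 and keeps the same exact contour: F5 G5 Eb5 F5.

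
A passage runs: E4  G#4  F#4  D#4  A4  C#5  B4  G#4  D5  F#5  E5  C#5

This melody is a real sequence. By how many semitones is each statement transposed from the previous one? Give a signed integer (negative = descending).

Unit = 4 notes; the statements start on E4, A4, D5, moving up a 4th each time.
E4 to A4 spans +5 semitones.

5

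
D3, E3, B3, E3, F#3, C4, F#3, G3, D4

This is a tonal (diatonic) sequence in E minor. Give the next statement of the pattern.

Taking 3-note groups, the heads are D3, E3, F#3: the pattern moves up a 2nd.
So cell 4 is G3 A3 E4.

G3 A3 E4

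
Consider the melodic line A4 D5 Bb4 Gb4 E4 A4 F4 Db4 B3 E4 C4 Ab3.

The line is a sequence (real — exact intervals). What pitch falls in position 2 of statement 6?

C#3

With 4-note cells, note 2 of each statement runs D5, A4, E4.
Extending down a 4th: B3 → F#3 → C#3.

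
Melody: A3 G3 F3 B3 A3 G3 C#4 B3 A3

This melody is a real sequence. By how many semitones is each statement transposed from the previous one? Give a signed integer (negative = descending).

With a 3-note motive the entries are A3, B3, C#4, each up a 2nd from the previous.
Counting half-steps from A3 to B3: 2.

2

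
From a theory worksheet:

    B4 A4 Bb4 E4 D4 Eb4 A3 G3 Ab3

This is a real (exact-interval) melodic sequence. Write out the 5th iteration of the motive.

Unit = 3 notes; the statements start on B4, E4, A3, moving down a 5th each time.
Carrying on: D3 → G2.
From G2 the exact shape gives G2 F2 Gb2.

G2 F2 Gb2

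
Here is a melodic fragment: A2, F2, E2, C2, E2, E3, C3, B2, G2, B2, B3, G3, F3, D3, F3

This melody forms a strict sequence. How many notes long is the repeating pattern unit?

5

15 notes total. Splitting into 3 groups of 5:
A2 F2 E2 C2 E2 | E3 C3 B2 G2 B2 | B3 G3 F3 D3 F3
Each cell is the previous one up a 5th — so the unit is 5 notes.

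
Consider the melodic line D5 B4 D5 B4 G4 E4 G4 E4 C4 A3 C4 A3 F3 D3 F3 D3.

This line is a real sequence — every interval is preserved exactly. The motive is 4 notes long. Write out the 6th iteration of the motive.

Eb2 C2 Eb2 C2

Taking 4-note groups, the heads are D5, G4, C4, F3: the pattern moves down a 5th.
Extending down a 5th: Bb2 → Eb2.
From Eb2 the exact shape gives Eb2 C2 Eb2 C2.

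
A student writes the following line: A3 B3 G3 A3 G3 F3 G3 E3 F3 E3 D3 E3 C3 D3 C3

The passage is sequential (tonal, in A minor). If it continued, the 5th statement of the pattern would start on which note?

G2

Unit = 5 notes; the statements start on A3, F3, D3, moving down a 3rd each time.
Extending the heads down a 3rd: B2 → G2.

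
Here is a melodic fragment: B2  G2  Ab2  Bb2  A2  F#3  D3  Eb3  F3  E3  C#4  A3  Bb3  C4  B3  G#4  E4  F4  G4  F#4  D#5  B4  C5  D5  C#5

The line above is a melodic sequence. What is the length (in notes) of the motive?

Try groups of 5 (5 cells in 25 notes):
B2 G2 Ab2 Bb2 A2 | F#3 D3 Eb3 F3 E3 | C#4 A3 Bb3 C4 B3 | G#4 E4 F4 G4 F#4 | D#5 B4 C5 D5 C#5
That's a consistent up a 5th shift per cell, and no other grouping gives one.

5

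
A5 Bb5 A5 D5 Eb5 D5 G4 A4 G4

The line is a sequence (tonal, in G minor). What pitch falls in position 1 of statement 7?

The unit is 3 notes. Position-1 pitches of the 3 shown cells: A5, D5, G4.
Each moves down a 5th. Continuing: C4 → F3 → Bb2 → Eb2.

Eb2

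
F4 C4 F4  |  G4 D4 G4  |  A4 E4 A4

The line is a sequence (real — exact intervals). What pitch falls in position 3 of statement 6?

D#5

The unit is 3 notes. Position-3 pitches of the 3 shown cells: F4, G4, A4.
Each moves up a 2nd. Continuing: B4 → C#5 → D#5.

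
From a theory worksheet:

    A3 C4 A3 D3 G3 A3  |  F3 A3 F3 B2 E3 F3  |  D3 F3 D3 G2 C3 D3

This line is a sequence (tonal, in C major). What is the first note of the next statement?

With a 6-note motive the entries are A3, F3, D3, each down a 3rd from the previous.
One more step down a 3rd gives B2.

B2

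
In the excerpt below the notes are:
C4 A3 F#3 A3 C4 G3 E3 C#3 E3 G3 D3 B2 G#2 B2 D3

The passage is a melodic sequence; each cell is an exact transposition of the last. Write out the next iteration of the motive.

Unit = 5 notes; the statements start on C4, G3, D3, moving down a 4th each time.
From A2 the exact shape gives A2 F#2 D#2 F#2 A2.

A2 F#2 D#2 F#2 A2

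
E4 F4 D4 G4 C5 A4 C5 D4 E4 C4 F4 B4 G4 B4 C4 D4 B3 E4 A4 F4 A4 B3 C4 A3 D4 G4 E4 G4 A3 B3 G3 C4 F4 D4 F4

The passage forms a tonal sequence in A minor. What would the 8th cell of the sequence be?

Taking 7-note groups, the heads are E4, D4, C4, B3, A3: the pattern moves down a 2nd.
Carrying on: G3 → F3 → E3.
So cell 8 is E3 F3 D3 G3 C4 A3 C4.

E3 F3 D3 G3 C4 A3 C4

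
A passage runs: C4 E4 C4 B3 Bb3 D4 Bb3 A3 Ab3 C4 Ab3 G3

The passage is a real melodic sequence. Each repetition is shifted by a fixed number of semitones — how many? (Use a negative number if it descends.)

Taking 4-note groups, the heads are C4, Bb3, Ab3: the pattern moves down a 2nd.
C4→Bb3 is 58 − 60 = -2 semitones.

-2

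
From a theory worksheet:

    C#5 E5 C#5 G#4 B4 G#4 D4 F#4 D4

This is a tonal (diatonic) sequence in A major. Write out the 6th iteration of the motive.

Unit = 3 notes; the statements start on C#5, G#4, D4, moving down a 4th each time.
Extending down a 4th: A3 → E3 → B2.
From B2 the diatonic shape gives B2 D3 B2.

B2 D3 B2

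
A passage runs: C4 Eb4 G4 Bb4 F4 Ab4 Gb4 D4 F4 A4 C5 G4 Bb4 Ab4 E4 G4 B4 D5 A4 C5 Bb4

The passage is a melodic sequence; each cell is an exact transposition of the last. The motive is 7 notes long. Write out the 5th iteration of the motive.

The 7-note cells begin on C4, D4, E4 — each up a 2nd from the last.
Extending up a 2nd: F#4 → G#4.
So cell 5 is G#4 B4 D#5 F#5 C#5 E5 D5.

G#4 B4 D#5 F#5 C#5 E5 D5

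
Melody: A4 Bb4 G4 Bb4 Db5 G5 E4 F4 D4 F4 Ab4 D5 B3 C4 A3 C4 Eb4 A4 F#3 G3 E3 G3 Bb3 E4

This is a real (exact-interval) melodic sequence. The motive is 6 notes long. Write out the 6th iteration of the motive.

G#2 A2 F#2 A2 C3 F#3

Taking 6-note groups, the heads are A4, E4, B3, F#3: the pattern moves down a 4th.
Continuing the starts: C#3 → G#2.
Statement 6 starts on G#2 and keeps the same exact contour: G#2 A2 F#2 A2 C3 F#3.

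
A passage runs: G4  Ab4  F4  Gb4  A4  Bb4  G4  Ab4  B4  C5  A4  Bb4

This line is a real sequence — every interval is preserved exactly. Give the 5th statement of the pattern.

With a 4-note motive the entries are G4, A4, B4, each up a 2nd from the previous.
Extending up a 2nd: C#5 → D#5.
Statement 5 starts on D#5 and keeps the same exact contour: D#5 E5 C#5 D5.

D#5 E5 C#5 D5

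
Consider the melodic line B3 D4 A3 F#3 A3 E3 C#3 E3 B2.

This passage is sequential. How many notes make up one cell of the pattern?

3

9 notes total. Splitting into 3 groups of 3:
B3 D4 A3 | F#3 A3 E3 | C#3 E3 B2
Each cell is the previous one down a 4th — so the unit is 3 notes.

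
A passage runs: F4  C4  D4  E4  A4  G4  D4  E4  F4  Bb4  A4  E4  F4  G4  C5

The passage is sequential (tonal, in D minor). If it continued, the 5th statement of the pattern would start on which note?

With a 5-note motive the entries are F4, G4, A4, each up a 2nd from the previous.
Continuing: Bb4 → C5. Statement 5 starts on C5.

C5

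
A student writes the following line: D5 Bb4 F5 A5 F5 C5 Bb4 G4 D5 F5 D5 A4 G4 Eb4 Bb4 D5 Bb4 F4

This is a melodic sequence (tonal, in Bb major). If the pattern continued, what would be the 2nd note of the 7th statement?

D3

The unit is 6 notes. Position-2 pitches of the 3 shown cells: Bb4, G4, Eb4.
Each moves down a 3rd. Continuing: C4 → A3 → F3 → D3.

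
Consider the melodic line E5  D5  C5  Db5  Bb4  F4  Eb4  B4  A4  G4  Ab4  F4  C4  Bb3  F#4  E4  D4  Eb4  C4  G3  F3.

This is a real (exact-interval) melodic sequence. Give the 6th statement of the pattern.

With a 7-note motive the entries are E5, B4, F#4, each down a 4th from the previous.
Continuing the starts: C#4 → G#3 → D#3.
From D#3 the exact shape gives D#3 C#3 B2 C3 A2 E2 D2.

D#3 C#3 B2 C3 A2 E2 D2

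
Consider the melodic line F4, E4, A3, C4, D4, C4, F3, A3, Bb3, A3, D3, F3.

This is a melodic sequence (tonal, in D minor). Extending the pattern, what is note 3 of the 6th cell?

Grouping in 4s, the 3rd note of each cell is A3, F3, D3.
Carrying that down a 3rd forward: Bb2 → G2 → E2.

E2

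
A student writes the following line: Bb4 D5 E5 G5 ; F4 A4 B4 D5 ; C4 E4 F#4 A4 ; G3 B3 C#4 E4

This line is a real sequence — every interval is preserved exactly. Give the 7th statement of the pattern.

E2 G#2 A#2 C#3

With a 4-note motive the entries are Bb4, F4, C4, G3, each down a 4th from the previous.
Extending down a 4th: D3 → A2 → E2.
From E2 the exact shape gives E2 G#2 A#2 C#3.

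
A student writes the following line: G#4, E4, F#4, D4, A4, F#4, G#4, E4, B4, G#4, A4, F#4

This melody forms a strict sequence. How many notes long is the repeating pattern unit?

4

There are 12 notes; a 4-note unit gives 3 cells:
G#4 E4 F#4 D4 | A4 F#4 G#4 E4 | B4 G#4 A4 F#4
Every group is a transposition up a 2nd of the one before; no shorter unit works.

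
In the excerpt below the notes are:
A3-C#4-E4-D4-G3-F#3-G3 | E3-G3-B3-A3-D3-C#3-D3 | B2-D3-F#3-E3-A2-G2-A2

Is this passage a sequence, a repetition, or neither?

sequence

Each 7-note cell is the previous one transposed down a 4th.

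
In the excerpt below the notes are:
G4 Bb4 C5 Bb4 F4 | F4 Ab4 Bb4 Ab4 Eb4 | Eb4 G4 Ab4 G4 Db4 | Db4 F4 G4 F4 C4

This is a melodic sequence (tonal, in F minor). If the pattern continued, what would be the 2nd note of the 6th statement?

Db4

With 5-note cells, note 2 of each statement runs Bb4, Ab4, G4, F4.
Carrying that down a 2nd forward: Eb4 → Db4.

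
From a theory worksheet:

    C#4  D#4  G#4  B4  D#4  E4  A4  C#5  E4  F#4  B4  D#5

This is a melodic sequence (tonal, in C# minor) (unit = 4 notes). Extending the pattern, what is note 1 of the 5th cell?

G#4

The unit is 4 notes. Position-1 pitches of the 3 shown cells: C#4, D#4, E4.
Carrying that up a 2nd forward: F#4 → G#4.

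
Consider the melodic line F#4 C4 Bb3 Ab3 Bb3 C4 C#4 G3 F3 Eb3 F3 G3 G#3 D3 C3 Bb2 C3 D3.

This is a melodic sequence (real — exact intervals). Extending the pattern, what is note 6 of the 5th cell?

E2

Grouping in 6s, the 6th note of each cell is C4, G3, D3.
Extending down a 4th: A2 → E2.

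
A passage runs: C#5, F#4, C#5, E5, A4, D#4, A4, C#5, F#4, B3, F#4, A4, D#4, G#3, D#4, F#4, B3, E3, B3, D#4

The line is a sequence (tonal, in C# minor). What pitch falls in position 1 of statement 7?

The unit is 4 notes. Position-1 pitches of the 5 shown cells: C#5, A4, F#4, D#4, B3.
Extending down a 3rd: G#3 → E3.

E3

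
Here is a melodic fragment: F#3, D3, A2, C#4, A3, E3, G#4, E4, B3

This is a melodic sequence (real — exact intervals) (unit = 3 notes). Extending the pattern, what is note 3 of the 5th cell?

C#5

With 3-note cells, note 3 of each statement runs A2, E3, B3.
Carrying that up a 5th forward: F#4 → C#5.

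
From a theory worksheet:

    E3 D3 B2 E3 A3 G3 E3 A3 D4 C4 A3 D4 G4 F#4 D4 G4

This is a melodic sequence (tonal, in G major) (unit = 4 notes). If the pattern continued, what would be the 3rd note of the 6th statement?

C5

With 4-note cells, note 3 of each statement runs B2, E3, A3, D4.
Carrying that up a 4th forward: G4 → C5.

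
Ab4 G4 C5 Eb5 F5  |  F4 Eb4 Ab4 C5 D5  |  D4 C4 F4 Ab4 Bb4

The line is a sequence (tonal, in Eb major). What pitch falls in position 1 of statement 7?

C3

The unit is 5 notes. Position-1 pitches of the 3 shown cells: Ab4, F4, D4.
Each moves down a 3rd. Continuing: Bb3 → G3 → Eb3 → C3.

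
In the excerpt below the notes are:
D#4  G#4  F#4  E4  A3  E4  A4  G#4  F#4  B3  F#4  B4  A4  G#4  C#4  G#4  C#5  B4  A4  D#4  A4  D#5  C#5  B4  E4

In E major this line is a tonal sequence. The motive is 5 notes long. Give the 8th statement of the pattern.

Taking 5-note groups, the heads are D#4, E4, F#4, G#4, A4: the pattern moves up a 2nd.
Extending up a 2nd: B4 → C#5 → D#5.
From D#5 the diatonic shape gives D#5 G#5 F#5 E5 A4.

D#5 G#5 F#5 E5 A4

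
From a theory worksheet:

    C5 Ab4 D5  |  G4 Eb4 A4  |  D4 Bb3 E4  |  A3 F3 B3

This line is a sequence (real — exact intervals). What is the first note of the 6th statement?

With a 3-note motive the entries are C5, G4, D4, A3, each down a 4th from the previous.
Extending the heads down a 4th: E3 → B2.

B2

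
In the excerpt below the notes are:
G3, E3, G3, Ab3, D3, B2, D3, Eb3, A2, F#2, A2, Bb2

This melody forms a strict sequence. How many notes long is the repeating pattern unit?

Try groups of 4 (3 cells in 12 notes):
G3 E3 G3 Ab3 | D3 B2 D3 Eb3 | A2 F#2 A2 Bb2
Every group is a transposition down a 4th of the one before; no shorter unit works.

4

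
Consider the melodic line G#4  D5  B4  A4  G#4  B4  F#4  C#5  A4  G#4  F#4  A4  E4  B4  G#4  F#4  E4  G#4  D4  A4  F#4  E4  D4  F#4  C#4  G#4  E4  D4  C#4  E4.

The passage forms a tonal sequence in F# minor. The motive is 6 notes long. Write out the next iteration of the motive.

B3 F#4 D4 C#4 B3 D4

The 6-note cells begin on G#4, F#4, E4, D4, C#4 — each down a 2nd from the last.
From B3 the diatonic shape gives B3 F#4 D4 C#4 B3 D4.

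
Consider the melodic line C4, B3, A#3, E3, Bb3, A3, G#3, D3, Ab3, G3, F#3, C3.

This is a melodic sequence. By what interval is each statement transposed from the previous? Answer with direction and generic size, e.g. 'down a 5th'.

down a 2nd

Unit = 4 notes; the statements start on C4, Bb3, Ab3, moving down a 2nd each time.
From C4 to Bb3: down a 2nd.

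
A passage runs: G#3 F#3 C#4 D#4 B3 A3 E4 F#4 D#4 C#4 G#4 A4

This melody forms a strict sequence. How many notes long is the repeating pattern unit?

4

Try groups of 4 (3 cells in 12 notes):
G#3 F#3 C#4 D#4 | B3 A3 E4 F#4 | D#4 C#4 G#4 A4
That's a consistent up a 3rd shift per cell, and no other grouping gives one.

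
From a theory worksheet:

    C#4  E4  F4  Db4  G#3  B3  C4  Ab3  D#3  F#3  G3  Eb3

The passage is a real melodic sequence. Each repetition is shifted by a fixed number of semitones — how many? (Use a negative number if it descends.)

Unit = 4 notes; the statements start on C#4, G#3, D#3, moving down a 4th each time.
C#4 to G#3 spans -5 semitones.

-5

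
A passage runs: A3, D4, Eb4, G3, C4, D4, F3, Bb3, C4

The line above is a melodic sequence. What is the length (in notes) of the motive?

There are 9 notes; a 3-note unit gives 3 cells:
A3 D4 Eb4 | G3 C4 D4 | F3 Bb3 C4
Every group is a transposition down a 2nd of the one before; no shorter unit works.

3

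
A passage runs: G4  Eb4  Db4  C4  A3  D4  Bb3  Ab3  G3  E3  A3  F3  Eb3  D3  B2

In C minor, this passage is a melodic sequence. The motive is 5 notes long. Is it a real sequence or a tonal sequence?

real

Each cell has the same semitone pattern (-4, -2, -1, -3) — intervals are preserved exactly.
And Db4 lies outside C minor, so the sequence is real rather than tonal.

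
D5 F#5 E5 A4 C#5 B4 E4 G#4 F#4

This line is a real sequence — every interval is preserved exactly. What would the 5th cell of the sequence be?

F#3 A#3 G#3

With a 3-note motive the entries are D5, A4, E4, each down a 4th from the previous.
Extending down a 4th: B3 → F#3.
From F#3 the exact shape gives F#3 A#3 G#3.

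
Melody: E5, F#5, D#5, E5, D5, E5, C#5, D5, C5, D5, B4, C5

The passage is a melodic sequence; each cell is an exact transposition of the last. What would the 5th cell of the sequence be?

Ab4 Bb4 G4 Ab4

With a 4-note motive the entries are E5, D5, C5, each down a 2nd from the previous.
Continuing the starts: Bb4 → Ab4.
From Ab4 the exact shape gives Ab4 Bb4 G4 Ab4.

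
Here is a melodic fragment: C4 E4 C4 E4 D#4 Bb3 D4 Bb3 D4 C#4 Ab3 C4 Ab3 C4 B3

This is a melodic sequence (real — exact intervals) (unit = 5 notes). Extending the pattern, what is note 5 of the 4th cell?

A3

With 5-note cells, note 5 of each statement runs D#4, C#4, B3.
One more down a 2nd gives A3.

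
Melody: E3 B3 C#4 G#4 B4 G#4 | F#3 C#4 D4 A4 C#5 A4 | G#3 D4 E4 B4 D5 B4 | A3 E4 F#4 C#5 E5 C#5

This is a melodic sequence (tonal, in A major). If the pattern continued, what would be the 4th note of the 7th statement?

F#5

With 6-note cells, note 4 of each statement runs G#4, A4, B4, C#5.
Carrying that up a 2nd forward: D5 → E5 → F#5.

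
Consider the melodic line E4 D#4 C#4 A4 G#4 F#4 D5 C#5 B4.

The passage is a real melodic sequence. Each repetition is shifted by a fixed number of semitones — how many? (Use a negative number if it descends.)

5

Taking 3-note groups, the heads are E4, A4, D5: the pattern moves up a 4th.
Counting half-steps from E4 to A4: 5.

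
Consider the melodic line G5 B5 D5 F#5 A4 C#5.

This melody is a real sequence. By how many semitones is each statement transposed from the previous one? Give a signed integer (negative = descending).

With a 2-note motive the entries are G5, D5, A4, each down a 4th from the previous.
Counting half-steps from G5 to D5: -5.

-5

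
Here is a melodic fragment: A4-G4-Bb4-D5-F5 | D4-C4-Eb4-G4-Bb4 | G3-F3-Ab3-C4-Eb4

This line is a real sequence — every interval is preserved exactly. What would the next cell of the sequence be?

C3 Bb2 Db3 F3 Ab3

With a 5-note motive the entries are A4, D4, G3, each down a 5th from the previous.
So cell 4 is C3 Bb2 Db3 F3 Ab3.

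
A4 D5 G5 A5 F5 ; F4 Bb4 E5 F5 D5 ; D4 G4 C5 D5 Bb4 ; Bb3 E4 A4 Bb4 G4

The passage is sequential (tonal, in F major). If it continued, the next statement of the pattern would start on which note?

The 5-note cells begin on A4, F4, D4, Bb3 — each down a 3rd from the last.
One more step down a 3rd gives G3.

G3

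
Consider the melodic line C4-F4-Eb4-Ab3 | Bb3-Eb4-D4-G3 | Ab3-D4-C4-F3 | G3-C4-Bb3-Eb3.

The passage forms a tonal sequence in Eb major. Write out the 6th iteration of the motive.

Eb3 Ab3 G3 C3

With a 4-note motive the entries are C4, Bb3, Ab3, G3, each down a 2nd from the previous.
Carrying on: F3 → Eb3.
From Eb3 the diatonic shape gives Eb3 Ab3 G3 C3.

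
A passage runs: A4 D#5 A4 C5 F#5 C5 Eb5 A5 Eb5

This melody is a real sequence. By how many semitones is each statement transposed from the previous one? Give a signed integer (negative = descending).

The 3-note cells begin on A4, C5, Eb5 — each up a 3rd from the last.
Counting half-steps from A4 to C5: 3.

3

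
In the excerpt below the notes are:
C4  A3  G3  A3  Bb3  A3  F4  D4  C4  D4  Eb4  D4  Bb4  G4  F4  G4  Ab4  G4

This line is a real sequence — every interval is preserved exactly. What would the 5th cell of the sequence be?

Taking 6-note groups, the heads are C4, F4, Bb4: the pattern moves up a 4th.
Carrying on: Eb5 → Ab5.
From Ab5 the exact shape gives Ab5 F5 Eb5 F5 Gb5 F5.

Ab5 F5 Eb5 F5 Gb5 F5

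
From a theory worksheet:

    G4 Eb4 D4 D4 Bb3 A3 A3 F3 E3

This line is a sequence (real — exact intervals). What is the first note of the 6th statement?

The 3-note cells begin on G4, D4, A3 — each down a 4th from the last.
Continuing: E3 → B2 → F#2. Statement 6 starts on F#2.

F#2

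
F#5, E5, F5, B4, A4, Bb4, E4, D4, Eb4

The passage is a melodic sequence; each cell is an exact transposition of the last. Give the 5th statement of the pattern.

D3 C3 Db3

Taking 3-note groups, the heads are F#5, B4, E4: the pattern moves down a 5th.
Extending down a 5th: A3 → D3.
So cell 5 is D3 C3 Db3.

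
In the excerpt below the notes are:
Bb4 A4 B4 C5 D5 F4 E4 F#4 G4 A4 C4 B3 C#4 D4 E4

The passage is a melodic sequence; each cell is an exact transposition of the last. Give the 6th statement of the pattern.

A2 G#2 A#2 B2 C#3

Taking 5-note groups, the heads are Bb4, F4, C4: the pattern moves down a 4th.
Extending down a 4th: G3 → D3 → A2.
Statement 6 starts on A2 and keeps the same exact contour: A2 G#2 A#2 B2 C#3.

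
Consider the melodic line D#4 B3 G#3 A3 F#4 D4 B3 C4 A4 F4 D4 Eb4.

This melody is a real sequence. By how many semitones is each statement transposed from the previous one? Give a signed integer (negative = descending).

With a 4-note motive the entries are D#4, F#4, A4, each up a 3rd from the previous.
D#4→F#4 is 66 − 63 = 3 semitones.

3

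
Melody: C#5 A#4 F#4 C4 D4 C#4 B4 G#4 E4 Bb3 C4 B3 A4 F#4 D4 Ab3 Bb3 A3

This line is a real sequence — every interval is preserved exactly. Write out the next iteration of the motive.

The 6-note cells begin on C#5, B4, A4 — each down a 2nd from the last.
So cell 4 is G4 E4 C4 Gb3 Ab3 G3.

G4 E4 C4 Gb3 Ab3 G3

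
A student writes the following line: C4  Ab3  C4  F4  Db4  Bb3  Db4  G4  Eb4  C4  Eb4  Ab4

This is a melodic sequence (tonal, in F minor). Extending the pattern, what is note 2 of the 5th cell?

Eb4

The unit is 4 notes. Position-2 pitches of the 3 shown cells: Ab3, Bb3, C4.
Each moves up a 2nd. Continuing: Db4 → Eb4.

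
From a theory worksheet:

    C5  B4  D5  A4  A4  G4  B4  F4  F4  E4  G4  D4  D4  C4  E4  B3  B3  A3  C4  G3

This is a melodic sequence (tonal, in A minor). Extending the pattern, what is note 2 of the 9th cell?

With 4-note cells, note 2 of each statement runs B4, G4, E4, C4, A3.
Carrying that down a 3rd forward: F3 → D3 → B2 → G2.

G2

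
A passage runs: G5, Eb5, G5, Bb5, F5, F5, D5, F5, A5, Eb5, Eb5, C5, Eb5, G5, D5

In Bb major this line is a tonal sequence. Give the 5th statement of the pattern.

Unit = 5 notes; the statements start on G5, F5, Eb5, moving down a 2nd each time.
Continuing the starts: D5 → C5.
From C5 the diatonic shape gives C5 A4 C5 Eb5 Bb4.

C5 A4 C5 Eb5 Bb4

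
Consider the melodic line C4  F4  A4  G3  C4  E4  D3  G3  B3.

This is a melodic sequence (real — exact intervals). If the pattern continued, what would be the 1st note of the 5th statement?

Grouping in 3s, the 1st note of each cell is C4, G3, D3.
Extending down a 4th: A2 → E2.

E2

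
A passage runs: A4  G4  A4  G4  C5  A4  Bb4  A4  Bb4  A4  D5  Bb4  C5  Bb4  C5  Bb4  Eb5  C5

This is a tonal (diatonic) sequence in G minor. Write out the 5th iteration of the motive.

Unit = 6 notes; the statements start on A4, Bb4, C5, moving up a 2nd each time.
Extending up a 2nd: D5 → Eb5.
So cell 5 is Eb5 D5 Eb5 D5 G5 Eb5.

Eb5 D5 Eb5 D5 G5 Eb5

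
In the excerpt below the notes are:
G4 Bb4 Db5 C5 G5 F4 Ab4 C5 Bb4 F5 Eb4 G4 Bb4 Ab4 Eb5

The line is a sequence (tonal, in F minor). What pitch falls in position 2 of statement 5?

Eb4

The unit is 5 notes. Position-2 pitches of the 3 shown cells: Bb4, Ab4, G4.
Carrying that down a 2nd forward: F4 → Eb4.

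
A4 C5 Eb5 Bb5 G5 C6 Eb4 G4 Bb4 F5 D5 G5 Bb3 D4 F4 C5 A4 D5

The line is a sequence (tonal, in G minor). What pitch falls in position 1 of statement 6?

The unit is 6 notes. Position-1 pitches of the 3 shown cells: A4, Eb4, Bb3.
Carrying that down a 4th forward: F3 → C3 → G2.

G2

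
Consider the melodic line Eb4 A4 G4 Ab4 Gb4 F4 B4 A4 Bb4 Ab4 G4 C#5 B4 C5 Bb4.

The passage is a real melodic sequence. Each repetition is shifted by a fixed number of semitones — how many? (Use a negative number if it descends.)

2

Unit = 5 notes; the statements start on Eb4, F4, G4, moving up a 2nd each time.
Eb4 to F4 spans +2 semitones.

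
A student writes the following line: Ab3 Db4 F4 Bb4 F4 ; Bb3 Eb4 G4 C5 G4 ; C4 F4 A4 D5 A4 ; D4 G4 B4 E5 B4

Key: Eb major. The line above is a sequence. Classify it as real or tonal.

Each cell has the same semitone pattern (5, 4, 5, -5) — intervals are preserved exactly.
And Db4 lies outside Eb major, so the sequence is real rather than tonal.

real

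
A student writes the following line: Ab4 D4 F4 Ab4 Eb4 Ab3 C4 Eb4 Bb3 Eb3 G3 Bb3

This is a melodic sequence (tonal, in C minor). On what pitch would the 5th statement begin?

Taking 4-note groups, the heads are Ab4, Eb4, Bb3: the pattern moves down a 4th.
Continuing: F3 → C3. Statement 5 starts on C3.

C3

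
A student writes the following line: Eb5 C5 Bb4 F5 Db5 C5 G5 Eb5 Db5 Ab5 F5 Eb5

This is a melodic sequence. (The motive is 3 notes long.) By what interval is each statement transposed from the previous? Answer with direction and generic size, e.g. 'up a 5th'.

up a 2nd

The 3-note cells begin on Eb5, F5, G5, Ab5 — each up a 2nd from the last.
Eb5 to F5 is up a 2nd.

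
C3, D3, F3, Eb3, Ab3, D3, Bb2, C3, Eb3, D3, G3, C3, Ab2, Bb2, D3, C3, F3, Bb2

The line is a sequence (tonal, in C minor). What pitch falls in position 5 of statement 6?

C3

The unit is 6 notes. Position-5 pitches of the 3 shown cells: Ab3, G3, F3.
Extending down a 2nd: Eb3 → D3 → C3.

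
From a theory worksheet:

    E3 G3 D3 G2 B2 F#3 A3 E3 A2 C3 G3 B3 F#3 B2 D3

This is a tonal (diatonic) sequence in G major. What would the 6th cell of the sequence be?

C4 E4 B3 E3 G3

Taking 5-note groups, the heads are E3, F#3, G3: the pattern moves up a 2nd.
Carrying on: A3 → B3 → C4.
From C4 the diatonic shape gives C4 E4 B3 E3 G3.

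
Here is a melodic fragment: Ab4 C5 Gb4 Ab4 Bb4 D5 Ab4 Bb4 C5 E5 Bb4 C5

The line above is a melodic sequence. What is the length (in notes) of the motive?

12 notes total. Splitting into 3 groups of 4:
Ab4 C5 Gb4 Ab4 | Bb4 D5 Ab4 Bb4 | C5 E5 Bb4 C5
That's a consistent up a 2nd shift per cell, and no other grouping gives one.

4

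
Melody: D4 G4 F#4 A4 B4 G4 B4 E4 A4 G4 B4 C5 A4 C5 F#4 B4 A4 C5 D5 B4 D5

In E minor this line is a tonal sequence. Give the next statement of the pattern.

G4 C5 B4 D5 E5 C5 E5

The 7-note cells begin on D4, E4, F#4 — each up a 2nd from the last.
So cell 4 is G4 C5 B4 D5 E5 C5 E5.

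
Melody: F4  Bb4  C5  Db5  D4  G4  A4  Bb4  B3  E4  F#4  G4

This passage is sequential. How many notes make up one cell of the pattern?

4

12 notes total. Splitting into 3 groups of 4:
F4 Bb4 C5 Db5 | D4 G4 A4 Bb4 | B3 E4 F#4 G4
That's a consistent down a 3rd shift per cell, and no other grouping gives one.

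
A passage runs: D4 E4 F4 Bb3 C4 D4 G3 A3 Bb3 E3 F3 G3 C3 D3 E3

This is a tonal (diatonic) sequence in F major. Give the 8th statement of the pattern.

The 3-note cells begin on D4, Bb3, G3, E3, C3 — each down a 3rd from the last.
Extending down a 3rd: A2 → F2 → D2.
So cell 8 is D2 E2 F2.

D2 E2 F2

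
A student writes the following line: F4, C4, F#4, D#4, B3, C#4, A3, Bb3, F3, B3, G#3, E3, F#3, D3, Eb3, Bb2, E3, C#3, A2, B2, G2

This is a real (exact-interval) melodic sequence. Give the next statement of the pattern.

Ab2 Eb2 A2 F#2 D2 E2 C2

Taking 7-note groups, the heads are F4, Bb3, Eb3: the pattern moves down a 5th.
Statement 4 starts on Ab2 and keeps the same exact contour: Ab2 Eb2 A2 F#2 D2 E2 C2.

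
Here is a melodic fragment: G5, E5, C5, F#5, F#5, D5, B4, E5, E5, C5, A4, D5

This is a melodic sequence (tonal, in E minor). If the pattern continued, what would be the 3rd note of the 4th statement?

G4

The unit is 4 notes. Position-3 pitches of the 3 shown cells: C5, B4, A4.
Each moves down a 2nd; the next is G4.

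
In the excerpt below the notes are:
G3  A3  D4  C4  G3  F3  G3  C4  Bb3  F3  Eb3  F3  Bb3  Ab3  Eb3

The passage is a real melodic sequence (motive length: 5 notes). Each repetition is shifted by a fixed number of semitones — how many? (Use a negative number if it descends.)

Taking 5-note groups, the heads are G3, F3, Eb3: the pattern moves down a 2nd.
G3→F3 is 53 − 55 = -2 semitones.

-2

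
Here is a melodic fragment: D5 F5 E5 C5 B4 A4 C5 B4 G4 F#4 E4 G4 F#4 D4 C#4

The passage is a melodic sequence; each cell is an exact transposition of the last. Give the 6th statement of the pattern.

C#3 E3 D#3 B2 A#2

With a 5-note motive the entries are D5, A4, E4, each down a 4th from the previous.
Carrying on: B3 → F#3 → C#3.
So cell 6 is C#3 E3 D#3 B2 A#2.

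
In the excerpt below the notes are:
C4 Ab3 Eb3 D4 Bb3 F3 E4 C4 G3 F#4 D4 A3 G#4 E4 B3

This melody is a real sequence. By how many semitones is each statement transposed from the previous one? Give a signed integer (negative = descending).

Unit = 3 notes; the statements start on C4, D4, E4, F#4, G#4, moving up a 2nd each time.
Counting half-steps from C4 to D4: 2.

2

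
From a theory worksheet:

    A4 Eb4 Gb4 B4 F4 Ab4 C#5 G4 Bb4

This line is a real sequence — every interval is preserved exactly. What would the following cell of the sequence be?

Unit = 3 notes; the statements start on A4, B4, C#5, moving up a 2nd each time.
Statement 4 starts on D#5 and keeps the same exact contour: D#5 A4 C5.

D#5 A4 C5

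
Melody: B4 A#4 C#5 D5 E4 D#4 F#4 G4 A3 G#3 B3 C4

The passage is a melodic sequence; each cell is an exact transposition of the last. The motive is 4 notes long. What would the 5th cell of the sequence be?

The 4-note cells begin on B4, E4, A3 — each down a 5th from the last.
Carrying on: D3 → G2.
So cell 5 is G2 F#2 A2 Bb2.

G2 F#2 A2 Bb2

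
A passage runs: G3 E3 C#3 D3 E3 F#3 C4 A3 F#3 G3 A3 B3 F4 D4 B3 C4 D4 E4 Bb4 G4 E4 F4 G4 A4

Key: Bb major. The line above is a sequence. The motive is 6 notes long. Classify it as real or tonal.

Each cell has the same semitone pattern (-3, -3, 1, 2, 2) — intervals are preserved exactly.
And E3 lies outside Bb major, so the sequence is real rather than tonal.

real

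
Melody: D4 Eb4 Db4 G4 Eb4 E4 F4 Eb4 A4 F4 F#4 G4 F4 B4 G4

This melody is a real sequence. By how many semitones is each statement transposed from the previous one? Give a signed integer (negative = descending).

Unit = 5 notes; the statements start on D4, E4, F#4, moving up a 2nd each time.
D4 to E4 spans +2 semitones.

2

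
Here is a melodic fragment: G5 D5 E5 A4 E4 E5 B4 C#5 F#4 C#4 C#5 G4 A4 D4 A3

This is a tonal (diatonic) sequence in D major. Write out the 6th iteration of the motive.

D4 A3 B3 E3 B2

Taking 5-note groups, the heads are G5, E5, C#5: the pattern moves down a 3rd.
Carrying on: A4 → F#4 → D4.
Statement 6 starts on D4 and keeps the same diatonic contour: D4 A3 B3 E3 B2.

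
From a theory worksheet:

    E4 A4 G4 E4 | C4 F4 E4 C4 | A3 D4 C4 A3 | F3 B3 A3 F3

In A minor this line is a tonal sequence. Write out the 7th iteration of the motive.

The 4-note cells begin on E4, C4, A3, F3 — each down a 3rd from the last.
Carrying on: D3 → B2 → G2.
So cell 7 is G2 C3 B2 G2.

G2 C3 B2 G2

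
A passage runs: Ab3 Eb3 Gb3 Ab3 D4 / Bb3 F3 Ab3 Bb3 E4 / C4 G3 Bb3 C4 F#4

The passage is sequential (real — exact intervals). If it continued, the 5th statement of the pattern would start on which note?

Taking 5-note groups, the heads are Ab3, Bb3, C4: the pattern moves up a 2nd.
Extending the heads up a 2nd: D4 → E4.

E4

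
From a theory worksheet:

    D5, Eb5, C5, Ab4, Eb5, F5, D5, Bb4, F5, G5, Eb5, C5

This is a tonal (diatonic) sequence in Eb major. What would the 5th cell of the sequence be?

With a 4-note motive the entries are D5, Eb5, F5, each up a 2nd from the previous.
Continuing the starts: G5 → Ab5.
From Ab5 the diatonic shape gives Ab5 Bb5 G5 Eb5.

Ab5 Bb5 G5 Eb5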